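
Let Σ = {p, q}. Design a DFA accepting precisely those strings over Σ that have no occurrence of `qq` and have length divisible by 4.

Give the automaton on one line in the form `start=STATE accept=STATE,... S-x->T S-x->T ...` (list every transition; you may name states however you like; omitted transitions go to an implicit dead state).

start=S0 accept=S0,S8 S0-p->S1 S0-q->S2 S1-p->S3 S1-q->S4 S2-p->S3 S2-q->S5 S3-p->S6 S3-q->S7 S4-p->S6 S4-q->S5 S5-p->S5 S5-q->S5 S6-p->S0 S6-q->S8 S7-p->S0 S7-q->S5 S8-p->S1 S8-q->S5

Build one automaton per condition and run them in lockstep. The first has 3 states tracking partial matches of the forbidden pattern `qq`; the second has 4 states tracking the input length modulo 4. A product state is a pair (one from each), accepting exactly when both do. Equivalent product states are then merged.
With 9 states:
        p   q  
>* S0   S1  S2 
   S1   S3  S4 
   S2   S3  S5 
   S3   S6  S7 
   S4   S6  S5 
   S5   S5  S5 
   S6   S0  S8 
   S7   S0  S5 
 * S8   S1  S5 
(> = start, * = accepting)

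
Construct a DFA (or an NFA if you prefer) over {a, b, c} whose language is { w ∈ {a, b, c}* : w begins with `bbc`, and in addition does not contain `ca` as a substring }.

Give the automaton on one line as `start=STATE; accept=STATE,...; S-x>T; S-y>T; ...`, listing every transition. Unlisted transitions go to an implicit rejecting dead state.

start=q0; accept=q4,q5; q0-a>q1; q0-b>q2; q0-c>q1; q1-a>q1; q1-b>q1; q1-c>q1; q2-a>q1; q2-b>q3; q2-c>q1; q3-a>q1; q3-b>q1; q3-c>q4; q4-a>q1; q4-b>q5; q4-c>q4; q5-a>q5; q5-b>q5; q5-c>q4

Build one automaton per condition and run them in lockstep. The first has 5 states tracking whether the input so far still matches the prefix `bbc`; the second has 3 states tracking partial matches of the forbidden pattern `ca`. A product state is a pair (one from each), accepting exactly when both do. After merging equivalent states the machine shrinks.
With 6 states:
        a   b   c  
>  q0   q1  q2  q1 
   q1   q1  q1  q1 
   q2   q1  q3  q1 
   q3   q1  q1  q4 
 * q4   q1  q5  q4 
 * q5   q5  q5  q4 
(> = start, * = accepting)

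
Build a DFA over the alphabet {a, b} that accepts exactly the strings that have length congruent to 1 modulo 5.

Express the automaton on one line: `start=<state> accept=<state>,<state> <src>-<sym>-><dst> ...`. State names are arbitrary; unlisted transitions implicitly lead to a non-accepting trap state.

start=q0 accept=q1 q0-a->q1 q0-b->q1 q1-a->q2 q1-b->q2 q2-a->q3 q2-b->q3 q3-a->q4 q3-b->q4 q4-a->q0 q4-b->q0

Only the length mod 5 matters, so use a 5-cycle: from any state, every input symbol moves to the next state, wrapping q4 back to q0. Mark q1 accepting.
With 5 states:
        a   b  
>  q0   q1  q1 
 * q1   q2  q2 
   q2   q3  q3 
   q3   q4  q4 
   q4   q0  q0 
(> = start, * = accepting)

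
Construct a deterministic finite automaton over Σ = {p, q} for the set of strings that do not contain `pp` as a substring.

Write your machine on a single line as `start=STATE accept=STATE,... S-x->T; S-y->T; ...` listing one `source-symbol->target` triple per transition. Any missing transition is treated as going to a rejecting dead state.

This is the complement of 'contains `pp`'. Use the same substring-matching states — A through C holding how much of `pp` has just been matched — but flip the accepting set: everything except the trap C accepts.
       p  q 
>* A   B  A 
 * B   C  A 
   C   C  C 
(> = start, * = accepting)

start=A; accept=A,B; A-p->B; A-q->A; B-p->C; B-q->A; C-p->C; C-q->C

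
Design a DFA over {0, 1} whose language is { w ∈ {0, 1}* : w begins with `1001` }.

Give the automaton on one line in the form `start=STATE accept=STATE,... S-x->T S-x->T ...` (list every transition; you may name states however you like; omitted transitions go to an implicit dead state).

Walk along `1001` while the input agrees: from S0 take `1` to S1, and so on. Any deviation drops to the rejecting sink S5. Once S4 is reached the prefix is confirmed and every continuation is accepted.
With 6 states:
        0   1  
>  S0   S5  S1 
   S1   S2  S5 
   S2   S3  S5 
   S3   S5  S4 
 * S4   S4  S4 
   S5   S5  S5 
(> = start, * = accepting)

start=S0 accept=S4 S0-0->S5 S0-1->S1 S1-0->S2 S1-1->S5 S2-0->S3 S2-1->S5 S3-0->S5 S3-1->S4 S4-0->S4 S4-1->S4 S5-0->S5 S5-1->S5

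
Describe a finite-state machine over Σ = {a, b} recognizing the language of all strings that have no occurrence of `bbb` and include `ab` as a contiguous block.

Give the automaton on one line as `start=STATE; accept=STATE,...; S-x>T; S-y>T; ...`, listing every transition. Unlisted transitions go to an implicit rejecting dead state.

start=q0; accept=q3,q5,q6; q0-a>q1; q0-b>q2; q1-a>q1; q1-b>q3; q2-a>q1; q2-b>q4; q3-a>q5; q3-b>q6; q4-a>q1; q4-b>q7; q5-a>q5; q5-b>q3; q6-a>q5; q6-b>q7; q7-a>q7; q7-b>q7

Build one automaton per condition and run them in lockstep. The first has 4 states tracking partial matches of the forbidden pattern `bbb`; the second has 3 states tracking whether and how much of `ab` has been seen. A product state is a pair (one from each), accepting exactly when both do. Minimizing collapses redundant product states.
        a   b  
>  q0   q1  q2 
   q1   q1  q3 
   q2   q1  q4 
 * q3   q5  q6 
   q4   q1  q7 
 * q5   q5  q3 
 * q6   q5  q7 
   q7   q7  q7 
(> = start, * = accepting)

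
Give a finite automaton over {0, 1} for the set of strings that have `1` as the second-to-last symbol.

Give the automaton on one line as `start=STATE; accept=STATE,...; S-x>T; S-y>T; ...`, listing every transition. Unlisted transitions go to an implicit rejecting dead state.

start=A; accept=F,G; A-0>B; A-1>C; B-0>D; B-1>E; C-0>F; C-1>G; D-0>D; D-1>E; E-0>F; E-1>G; F-0>D; F-1>E; G-0>F; G-1>G

A DFA must remember the last 2 symbols (since which symbol is second-to-last isn't known until the input ends). Use one state per possible window of the last ≤2 symbols; accept from those whose window starts with `1`.
       0  1 
>  A   B  C 
   B   D  E 
   C   F  G 
   D   D  E 
   E   F  G 
 * F   D  E 
 * G   F  G 
(> = start, * = accepting)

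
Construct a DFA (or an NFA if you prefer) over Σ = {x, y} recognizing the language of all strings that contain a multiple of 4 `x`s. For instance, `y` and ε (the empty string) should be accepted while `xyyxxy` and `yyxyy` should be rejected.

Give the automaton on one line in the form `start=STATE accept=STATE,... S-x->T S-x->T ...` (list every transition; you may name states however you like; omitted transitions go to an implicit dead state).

start=s0 accept=s0 s0-x->s1 s0-y->s0 s1-x->s2 s1-y->s1 s2-x->s3 s2-y->s2 s3-x->s0 s3-y->s3

Keep the running count of `x`s modulo 4: each `x` advances along the cycle s0 → s1 → s2 → s3 → s0 while other symbols loop. Accept at s0.
A 4-state machine:
        x   y  
>* s0   s1  s0 
   s1   s2  s1 
   s2   s3  s2 
   s3   s0  s3 
(> = start, * = accepting)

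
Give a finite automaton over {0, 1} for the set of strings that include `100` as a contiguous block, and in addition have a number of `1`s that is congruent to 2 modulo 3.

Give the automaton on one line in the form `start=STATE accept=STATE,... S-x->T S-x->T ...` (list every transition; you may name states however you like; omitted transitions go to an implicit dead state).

start=q0 accept=q7 q0-0->q0 q0-1->q1 q1-0->q2 q1-1->q3 q2-0->q4 q2-1->q3 q3-0->q5 q3-1->q6 q4-0->q4 q4-1->q7 q5-0->q7 q5-1->q6 q6-0->q8 q6-1->q1 q7-0->q7 q7-1->q9 q8-0->q9 q8-1->q1 q9-0->q9 q9-1->q4

Build one automaton per condition and run them in lockstep. One (4 states) tracks whether and how much of `100` has been seen; the other (3 states) tracks the count of `1`s modulo 3. Each combined state is a pair, one component from each; accept when both components accept.
10 states suffice.
        0   1  
>  q0   q0  q1 
   q1   q2  q3 
   q2   q4  q3 
   q3   q5  q6 
   q4   q4  q7 
   q5   q7  q6 
   q6   q8  q1 
 * q7   q7  q9 
   q8   q9  q1 
   q9   q9  q4 
(> = start, * = accepting)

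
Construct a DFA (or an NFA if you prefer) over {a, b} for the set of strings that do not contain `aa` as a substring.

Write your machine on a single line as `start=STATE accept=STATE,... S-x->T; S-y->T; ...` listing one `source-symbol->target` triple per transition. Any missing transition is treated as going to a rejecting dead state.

start=q0; accept=q0,q1; q0-a->q1; q0-b->q0; q1-a->q2; q1-b->q0; q2-a->q2; q2-b->q2

This is the complement of 'contains `aa`'. Use the same substring-matching states — q0 through q2 holding how much of `aa` has just been matched — but flip the accepting set: everything except the trap q2 accepts.
With 3 states:
        a   b  
>* q0   q1  q0 
 * q1   q2  q0 
   q2   q2  q2 
(> = start, * = accepting)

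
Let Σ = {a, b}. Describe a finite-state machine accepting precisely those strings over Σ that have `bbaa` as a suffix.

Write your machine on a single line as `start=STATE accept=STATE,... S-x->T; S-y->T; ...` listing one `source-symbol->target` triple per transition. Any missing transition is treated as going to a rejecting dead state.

Let each state record the length of the longest suffix of the input read so far that is also a prefix of `bbaa`. q1 means the last symbol is `b`; q2 means the last 2 symbols are `bb`; q3 means the last 3 symbols are `bba`; q4 means the last 4 symbols are `bbaa`. Accept only at q4, where the string currently ends in `bbaa`.
A 5-state machine:
        a   b  
>  q0   q0  q1 
   q1   q0  q2 
   q2   q3  q2 
   q3   q4  q1 
 * q4   q0  q1 
(> = start, * = accepting)

start=q0; accept=q4; q0-a->q0; q0-b->q1; q1-a->q0; q1-b->q2; q2-a->q3; q2-b->q2; q3-a->q4; q3-b->q1; q4-a->q0; q4-b->q1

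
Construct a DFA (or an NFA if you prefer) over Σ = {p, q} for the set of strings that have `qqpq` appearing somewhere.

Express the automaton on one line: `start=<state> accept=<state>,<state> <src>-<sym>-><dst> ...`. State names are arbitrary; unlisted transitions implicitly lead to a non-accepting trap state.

Track how much of `qqpq` has been matched so far: state S0 is no progress, S4 is the absorbing accept state reached once `qqpq` has occurred. Intermediate states record partial matches; on a mismatch, fall back to the longest reusable overlap.
With 5 states:
        p   q  
>  S0   S0  S1 
   S1   S0  S2 
   S2   S3  S2 
   S3   S0  S4 
 * S4   S4  S4 
(> = start, * = accepting)

start=S0 accept=S4 S0-p->S0 S0-q->S1 S1-p->S0 S1-q->S2 S2-p->S3 S2-q->S2 S3-p->S0 S3-q->S4 S4-p->S4 S4-q->S4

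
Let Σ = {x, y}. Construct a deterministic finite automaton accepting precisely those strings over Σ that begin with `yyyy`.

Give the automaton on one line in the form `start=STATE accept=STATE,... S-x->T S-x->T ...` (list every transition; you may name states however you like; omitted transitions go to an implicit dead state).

start=A accept=E A-x->F A-y->B B-x->F B-y->C C-x->F C-y->D D-x->F D-y->E E-x->E E-y->E F-x->F F-y->F

Check the first 4 symbols one by one: A through D record how many have matched `yyyy` so far; any wrong symbol goes to the dead state F. After all 4 match we enter the accepting sink E.
A 6-state machine:
       x  y 
>  A   F  B 
   B   F  C 
   C   F  D 
   D   F  E 
 * E   E  E 
   F   F  F 
(> = start, * = accepting)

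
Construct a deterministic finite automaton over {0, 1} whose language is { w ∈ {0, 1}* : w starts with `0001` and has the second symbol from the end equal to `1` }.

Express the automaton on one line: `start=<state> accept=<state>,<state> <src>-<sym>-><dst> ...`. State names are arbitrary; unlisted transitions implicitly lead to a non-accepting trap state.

Run two small machines in parallel and take their product. One (6 states) tracks whether the input so far still matches the prefix `0001`; the other (7 states) tracks the last 2 symbols read. Each combined state is a pair, one component from each; accept when both components accept. Equivalent product states are then merged.
With 9 states:
        0   1  
>  q0   q1  q2 
   q1   q3  q2 
   q2   q2  q2 
   q3   q4  q2 
   q4   q2  q5 
   q5   q6  q7 
 * q6   q8  q5 
 * q7   q6  q7 
   q8   q8  q5 
(> = start, * = accepting)

start=q0 accept=q6,q7 q0-0->q1 q0-1->q2 q1-0->q3 q1-1->q2 q2-0->q2 q2-1->q2 q3-0->q4 q3-1->q2 q4-0->q2 q4-1->q5 q5-0->q6 q5-1->q7 q6-0->q8 q6-1->q5 q7-0->q6 q7-1->q7 q8-0->q8 q8-1->q5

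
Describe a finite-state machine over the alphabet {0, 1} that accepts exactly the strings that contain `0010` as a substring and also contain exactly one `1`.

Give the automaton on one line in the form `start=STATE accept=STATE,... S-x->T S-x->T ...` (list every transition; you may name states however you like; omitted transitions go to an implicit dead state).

start=A accept=J A-0->B A-1->C B-0->D B-1->C C-0->E C-1->F D-0->D D-1->G E-0->H E-1->F F-0->I F-1->F G-0->J G-1->F H-0->H H-1->K I-0->L I-1->F J-0->J J-1->M K-0->M K-1->F L-0->L L-1->K M-0->M M-1->M

Build one automaton per condition and run them in lockstep. One (5 states) tracks whether and how much of `0010` has been seen; the other (3 states) tracks the count of `1`s, saturating at 2. Each combined state is a pair, one component from each; accept when both components accept.
       0  1 
>  A   B  C 
   B   D  C 
   C   E  F 
   D   D  G 
   E   H  F 
   F   I  F 
   G   J  F 
   H   H  K 
   I   L  F 
 * J   J  M 
   K   M  F 
   L   L  K 
   M   M  M 
(> = start, * = accepting)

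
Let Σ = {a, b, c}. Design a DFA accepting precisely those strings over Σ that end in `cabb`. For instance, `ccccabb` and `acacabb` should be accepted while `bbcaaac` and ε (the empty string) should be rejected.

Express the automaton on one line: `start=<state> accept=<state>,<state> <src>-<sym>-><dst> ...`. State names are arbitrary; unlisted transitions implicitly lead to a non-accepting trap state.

Let each state record the length of the longest suffix of the input read so far that is also a prefix of `cabb`. q1 means the last symbol is `c`; q2 means the last 2 symbols are `ca`; q3 means the last 3 symbols are `cab`; q4 means the last 4 symbols are `cabb`. Accept only at q4, where the string currently ends in `cabb`.
A 5-state machine:
        a   b   c  
>  q0   q0  q0  q1 
   q1   q2  q0  q1 
   q2   q0  q3  q1 
   q3   q0  q4  q1 
 * q4   q0  q0  q1 
(> = start, * = accepting)

start=q0 accept=q4 q0-a->q0 q0-b->q0 q0-c->q1 q1-a->q2 q1-b->q0 q1-c->q1 q2-a->q0 q2-b->q3 q2-c->q1 q3-a->q0 q3-b->q4 q3-c->q1 q4-a->q0 q4-b->q0 q4-c->q1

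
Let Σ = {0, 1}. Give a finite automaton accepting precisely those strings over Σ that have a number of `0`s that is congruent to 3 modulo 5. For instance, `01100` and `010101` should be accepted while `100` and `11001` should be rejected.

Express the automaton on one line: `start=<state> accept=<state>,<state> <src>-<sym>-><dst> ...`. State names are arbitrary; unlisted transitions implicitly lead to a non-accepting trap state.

The only thing that matters is how many `0`s have appeared, reduced mod 5. Use one state per residue: q0 for 0, …, q4 for 4. Reading `0` moves to the next residue; anything else stays put. q3 is accepting.
With 5 states:
        0   1  
>  q0   q1  q0 
   q1   q2  q1 
   q2   q3  q2 
 * q3   q4  q3 
   q4   q0  q4 
(> = start, * = accepting)

start=q0 accept=q3 q0-0->q1 q0-1->q0 q1-0->q2 q1-1->q1 q2-0->q3 q2-1->q2 q3-0->q4 q3-1->q3 q4-0->q0 q4-1->q4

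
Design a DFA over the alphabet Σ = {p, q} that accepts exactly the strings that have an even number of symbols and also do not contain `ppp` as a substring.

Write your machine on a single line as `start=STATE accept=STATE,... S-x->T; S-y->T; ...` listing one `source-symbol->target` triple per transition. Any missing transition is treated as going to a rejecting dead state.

Build one automaton per condition and run them in lockstep. One (2 states) tracks the input length modulo 2; the other (4 states) tracks partial matches of the forbidden pattern `ppp`. Each combined state is a pair, one component from each; accept when both components accept. Minimizing collapses redundant product states.
7 states suffice.
        p   q  
>* S0   S1  S2 
   S1   S3  S0 
   S2   S4  S0 
 * S3   S5  S2 
 * S4   S6  S2 
   S5   S5  S5 
   S6   S5  S0 
(> = start, * = accepting)

start=S0; accept=S0,S3,S4; S0-p->S1; S0-q->S2; S1-p->S3; S1-q->S0; S2-p->S4; S2-q->S0; S3-p->S5; S3-q->S2; S4-p->S6; S4-q->S2; S5-p->S5; S5-q->S5; S6-p->S5; S6-q->S0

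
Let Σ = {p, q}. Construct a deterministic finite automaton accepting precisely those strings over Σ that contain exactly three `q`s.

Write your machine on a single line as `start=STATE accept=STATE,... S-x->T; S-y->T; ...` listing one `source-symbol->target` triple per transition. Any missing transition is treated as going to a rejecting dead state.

Only the number of `q`s matters, and only up to 4. Make a chain s0 → s1 → s2 → s3 → s4 advanced by each `q` (with s4 absorbing); every other symbol self-loops. The accepting set is {s3}.
With 5 states:
        p   q  
>  s0   s0  s1 
   s1   s1  s2 
   s2   s2  s3 
 * s3   s3  s4 
   s4   s4  s4 
(> = start, * = accepting)

start=s0; accept=s3; s0-p->s0; s0-q->s1; s1-p->s1; s1-q->s2; s2-p->s2; s2-q->s3; s3-p->s3; s3-q->s4; s4-p->s4; s4-q->s4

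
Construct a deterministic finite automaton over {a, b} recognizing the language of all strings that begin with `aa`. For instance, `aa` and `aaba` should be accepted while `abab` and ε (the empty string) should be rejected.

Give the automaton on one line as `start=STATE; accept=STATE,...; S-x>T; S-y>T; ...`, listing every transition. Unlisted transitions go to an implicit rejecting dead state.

start=s0; accept=s2; s0-a>s1; s0-b>s3; s1-a>s2; s1-b>s3; s2-a>s2; s2-b>s2; s3-a>s3; s3-b>s3

Walk along `aa` while the input agrees: from s0 take `a` to s1, and so on. Any deviation drops to the rejecting sink s3. Once s2 is reached the prefix is confirmed and every continuation is accepted.
With 4 states:
        a   b  
>  s0   s1  s3 
   s1   s2  s3 
 * s2   s2  s2 
   s3   s3  s3 
(> = start, * = accepting)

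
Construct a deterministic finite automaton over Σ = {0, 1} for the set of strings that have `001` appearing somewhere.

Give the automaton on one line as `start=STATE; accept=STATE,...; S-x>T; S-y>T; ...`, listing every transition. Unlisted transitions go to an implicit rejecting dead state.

start=S0; accept=S3; S0-0>S1; S0-1>S0; S1-0>S2; S1-1>S0; S2-0>S2; S2-1>S3; S3-0>S3; S3-1>S3

Track how much of `001` has been matched so far: state S0 is no progress, S3 is the absorbing accept state reached once `001` has occurred. Intermediate states record partial matches; on a mismatch, fall back to the longest reusable overlap.
4 states suffice.
        0   1  
>  S0   S1  S0 
   S1   S2  S0 
   S2   S2  S3 
 * S3   S3  S3 
(> = start, * = accepting)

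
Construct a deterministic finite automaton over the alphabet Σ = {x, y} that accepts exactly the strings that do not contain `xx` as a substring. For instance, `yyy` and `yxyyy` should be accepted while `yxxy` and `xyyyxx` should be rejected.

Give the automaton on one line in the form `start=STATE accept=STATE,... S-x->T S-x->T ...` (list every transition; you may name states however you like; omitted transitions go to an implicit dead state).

start=s0 accept=s0,s1 s0-x->s1 s0-y->s0 s1-x->s2 s1-y->s0 s2-x->s2 s2-y->s2

Track partial matches of the forbidden pattern `xx`. State s2 is a dead state reached once `xx` has occurred; every other state accepts. s0 means no part of `xx` is currently matched.
With 3 states:
        x   y  
>* s0   s1  s0 
 * s1   s2  s0 
   s2   s2  s2 
(> = start, * = accepting)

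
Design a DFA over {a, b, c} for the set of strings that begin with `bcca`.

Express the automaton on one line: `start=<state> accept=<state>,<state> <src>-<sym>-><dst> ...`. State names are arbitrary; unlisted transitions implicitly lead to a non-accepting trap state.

start=q0 accept=q4 q0-a->q5 q0-b->q1 q0-c->q5 q1-a->q5 q1-b->q5 q1-c->q2 q2-a->q5 q2-b->q5 q2-c->q3 q3-a->q4 q3-b->q5 q3-c->q5 q4-a->q4 q4-b->q4 q4-c->q4 q5-a->q5 q5-b->q5 q5-c->q5

Check the first 4 symbols one by one: q0 through q3 record how many have matched `bcca` so far; any wrong symbol goes to the dead state q5. After all 4 match we enter the accepting sink q4.
6 states suffice.
        a   b   c  
>  q0   q5  q1  q5 
   q1   q5  q5  q2 
   q2   q5  q5  q3 
   q3   q4  q5  q5 
 * q4   q4  q4  q4 
   q5   q5  q5  q5 
(> = start, * = accepting)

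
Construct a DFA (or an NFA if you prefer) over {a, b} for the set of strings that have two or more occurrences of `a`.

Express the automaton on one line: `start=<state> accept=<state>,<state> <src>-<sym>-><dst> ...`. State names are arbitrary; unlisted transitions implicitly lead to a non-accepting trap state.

Only the number of `a`s matters, and only up to 3. Make a chain S0 → S1 → S2 → S3 advanced by each `a` (with S3 absorbing); every other symbol self-loops. The accepting set is {S2, S3}.
        a   b  
>  S0   S1  S0 
   S1   S2  S1 
 * S2   S3  S2 
 * S3   S3  S3 
(> = start, * = accepting)

start=S0 accept=S2,S3 S0-a->S1 S0-b->S0 S1-a->S2 S1-b->S1 S2-a->S3 S2-b->S2 S3-a->S3 S3-b->S3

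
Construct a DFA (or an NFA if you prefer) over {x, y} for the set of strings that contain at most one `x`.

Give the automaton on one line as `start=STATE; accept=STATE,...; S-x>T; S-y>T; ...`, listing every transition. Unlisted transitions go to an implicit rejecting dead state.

start=q0; accept=q0,q1; q0-x>q1; q0-y>q0; q1-x>q2; q1-y>q1; q2-x>q2; q2-y>q2

Count `x`s, saturating at 2: state q0 means no `x` yet, q1 means one `x` seen, q2 means more than one. Each `x` increments (capped at q2); other symbols loop. Accept from {q0, q1}.
3 states suffice.
        x   y  
>* q0   q1  q0 
 * q1   q2  q1 
   q2   q2  q2 
(> = start, * = accepting)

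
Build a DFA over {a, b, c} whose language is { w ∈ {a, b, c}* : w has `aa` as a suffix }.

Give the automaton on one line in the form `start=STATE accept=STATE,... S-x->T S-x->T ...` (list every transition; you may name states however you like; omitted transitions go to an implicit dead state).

Let each state record the length of the longest suffix of the input read so far that is also a prefix of `aa`. S1 means the last symbol is `a`; S2 means the last 2 symbols are `aa`. Accept only at S2, where the string currently ends in `aa`.
With 3 states:
        a   b   c  
>  S0   S1  S0  S0 
   S1   S2  S0  S0 
 * S2   S2  S0  S0 
(> = start, * = accepting)

start=S0 accept=S2 S0-a->S1 S0-b->S0 S0-c->S0 S1-a->S2 S1-b->S0 S1-c->S0 S2-a->S2 S2-b->S0 S2-c->S0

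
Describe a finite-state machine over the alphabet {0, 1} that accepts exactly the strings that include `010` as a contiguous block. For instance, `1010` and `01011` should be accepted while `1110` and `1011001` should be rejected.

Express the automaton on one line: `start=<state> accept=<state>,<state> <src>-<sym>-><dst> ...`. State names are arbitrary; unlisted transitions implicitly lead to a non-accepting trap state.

Track how much of `010` has been matched so far: state q0 is no progress, q3 is the absorbing accept state reached once `010` has occurred. Intermediate states record partial matches; on a mismatch, fall back to the longest reusable overlap.
        0   1  
>  q0   q1  q0 
   q1   q1  q2 
   q2   q3  q0 
 * q3   q3  q3 
(> = start, * = accepting)

start=q0 accept=q3 q0-0->q1 q0-1->q0 q1-0->q1 q1-1->q2 q2-0->q3 q2-1->q0 q3-0->q3 q3-1->q3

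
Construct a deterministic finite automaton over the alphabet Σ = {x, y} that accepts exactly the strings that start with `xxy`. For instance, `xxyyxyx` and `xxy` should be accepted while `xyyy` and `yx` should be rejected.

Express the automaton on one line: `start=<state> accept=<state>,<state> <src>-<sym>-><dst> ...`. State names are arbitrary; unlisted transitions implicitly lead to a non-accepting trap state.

start=S0 accept=S3 S0-x->S1 S0-y->S4 S1-x->S2 S1-y->S4 S2-x->S4 S2-y->S3 S3-x->S3 S3-y->S3 S4-x->S4 S4-y->S4

Walk along `xxy` while the input agrees: from S0 take `x` to S1, and so on. Any deviation drops to the rejecting sink S4. Once S3 is reached the prefix is confirmed and every continuation is accepted.
With 5 states:
        x   y  
>  S0   S1  S4 
   S1   S2  S4 
   S2   S4  S3 
 * S3   S3  S3 
   S4   S4  S4 
(> = start, * = accepting)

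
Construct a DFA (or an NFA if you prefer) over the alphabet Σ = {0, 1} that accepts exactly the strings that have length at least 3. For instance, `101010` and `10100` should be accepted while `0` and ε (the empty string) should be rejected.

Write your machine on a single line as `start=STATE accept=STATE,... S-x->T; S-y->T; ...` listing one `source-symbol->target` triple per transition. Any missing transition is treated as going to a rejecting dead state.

We only need to distinguish lengths 0, 1, …, 3, and '>3'. Chain S0 → S1 → S2 → S3 → S4 on every symbol, with S4 looping. Accepting states: {S3, S4}.
With 5 states:
        0   1  
>  S0   S1  S1 
   S1   S2  S2 
   S2   S3  S3 
 * S3   S4  S4 
 * S4   S4  S4 
(> = start, * = accepting)

start=S0; accept=S3,S4; S0-0->S1; S0-1->S1; S1-0->S2; S1-1->S2; S2-0->S3; S2-1->S3; S3-0->S4; S3-1->S4; S4-0->S4; S4-1->S4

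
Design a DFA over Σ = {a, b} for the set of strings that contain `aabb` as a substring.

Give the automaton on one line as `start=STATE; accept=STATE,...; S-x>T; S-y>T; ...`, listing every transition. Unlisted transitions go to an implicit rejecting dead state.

start=s0; accept=s4; s0-a>s1; s0-b>s0; s1-a>s2; s1-b>s0; s2-a>s2; s2-b>s3; s3-a>s1; s3-b>s4; s4-a>s4; s4-b>s4

Track how much of `aabb` has been matched so far: state s0 is no progress, s4 is the absorbing accept state reached once `aabb` has occurred. Intermediate states record partial matches; on a mismatch, fall back to the longest reusable overlap.
5 states suffice.
        a   b  
>  s0   s1  s0 
   s1   s2  s0 
   s2   s2  s3 
   s3   s1  s4 
 * s4   s4  s4 
(> = start, * = accepting)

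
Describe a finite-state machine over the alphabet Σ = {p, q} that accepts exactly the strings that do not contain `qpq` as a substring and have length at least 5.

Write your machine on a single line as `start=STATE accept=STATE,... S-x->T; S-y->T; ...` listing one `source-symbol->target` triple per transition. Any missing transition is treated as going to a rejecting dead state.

Run two small machines in parallel and take their product. One (4 states) tracks partial matches of the forbidden pattern `qpq`; the other (7 states) tracks the input length, saturating at 6. Each combined state is a pair, one component from each; accept when both components accept. Equivalent product states are then merged.
       p  q 
>  A   B  C 
   B   D  E 
   C   F  E 
   D   G  H 
   E   I  H 
   F   G  J 
   G   K  L 
   H   M  L 
   I   K  J 
   J   J  J 
   K   N  O 
   L   P  O 
   M   N  J 
 * N   N  O 
 * O   P  O 
 * P   N  J 
(> = start, * = accepting)

start=A; accept=N,O,P; A-p->B; A-q->C; B-p->D; B-q->E; C-p->F; C-q->E; D-p->G; D-q->H; E-p->I; E-q->H; F-p->G; F-q->J; G-p->K; G-q->L; H-p->M; H-q->L; I-p->K; I-q->J; J-p->J; J-q->J; K-p->N; K-q->O; L-p->P; L-q->O; M-p->N; M-q->J; N-p->N; N-q->O; O-p->P; O-q->O; P-p->N; P-q->J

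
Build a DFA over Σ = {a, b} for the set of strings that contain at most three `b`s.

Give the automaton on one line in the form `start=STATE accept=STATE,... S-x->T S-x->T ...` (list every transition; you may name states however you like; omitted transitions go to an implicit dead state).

Count `b`s, saturating at 4: states q0 through q3 mean 0 through 3 `b`s seen; q4 means more than 3. Each `b` increments (capped at q4); other symbols loop. Accept from {q0, q1, q2, q3}.
        a   b  
>* q0   q0  q1 
 * q1   q1  q2 
 * q2   q2  q3 
 * q3   q3  q4 
   q4   q4  q4 
(> = start, * = accepting)

start=q0 accept=q0,q1,q2,q3 q0-a->q0 q0-b->q1 q1-a->q1 q1-b->q2 q2-a->q2 q2-b->q3 q3-a->q3 q3-b->q4 q4-a->q4 q4-b->q4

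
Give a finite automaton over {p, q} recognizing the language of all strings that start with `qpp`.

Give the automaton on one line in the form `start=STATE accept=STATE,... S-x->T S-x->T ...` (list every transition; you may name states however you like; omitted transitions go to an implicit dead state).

Check the first 3 symbols one by one: s0 through s2 record how many have matched `qpp` so far; any wrong symbol goes to the dead state s4. After all 3 match we enter the accepting sink s3.
With 5 states:
        p   q  
>  s0   s4  s1 
   s1   s2  s4 
   s2   s3  s4 
 * s3   s3  s3 
   s4   s4  s4 
(> = start, * = accepting)

start=s0 accept=s3 s0-p->s4 s0-q->s1 s1-p->s2 s1-q->s4 s2-p->s3 s2-q->s4 s3-p->s3 s3-q->s3 s4-p->s4 s4-q->s4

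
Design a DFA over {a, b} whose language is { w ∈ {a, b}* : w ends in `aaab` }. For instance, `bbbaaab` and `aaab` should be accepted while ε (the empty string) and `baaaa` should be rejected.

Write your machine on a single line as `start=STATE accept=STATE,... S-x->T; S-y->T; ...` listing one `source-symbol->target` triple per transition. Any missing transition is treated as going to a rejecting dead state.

start=q0; accept=q4; q0-a->q1; q0-b->q0; q1-a->q2; q1-b->q0; q2-a->q3; q2-b->q0; q3-a->q3; q3-b->q4; q4-a->q1; q4-b->q0

Let each state record the length of the longest suffix of the input read so far that is also a prefix of `aaab`. q1 means the last symbol is `a`; q2 means the last 2 symbols are `aa`; q3 means the last 3 symbols are `aaa`; q4 means the last 4 symbols are `aaab`. Accept only at q4, where the string currently ends in `aaab`.
        a   b  
>  q0   q1  q0 
   q1   q2  q0 
   q2   q3  q0 
   q3   q3  q4 
 * q4   q1  q0 
(> = start, * = accepting)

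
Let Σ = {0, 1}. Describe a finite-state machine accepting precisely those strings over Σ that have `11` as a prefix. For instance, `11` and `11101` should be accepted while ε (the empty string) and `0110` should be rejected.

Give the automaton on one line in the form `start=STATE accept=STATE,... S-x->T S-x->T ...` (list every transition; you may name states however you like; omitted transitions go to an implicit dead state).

Walk along `11` while the input agrees: from A take `1` to B, and so on. Any deviation drops to the rejecting sink D. Once C is reached the prefix is confirmed and every continuation is accepted.
4 states suffice.
       0  1 
>  A   D  B 
   B   D  C 
 * C   C  C 
   D   D  D 
(> = start, * = accepting)

start=A accept=C A-0->D A-1->B B-0->D B-1->C C-0->C C-1->C D-0->D D-1->D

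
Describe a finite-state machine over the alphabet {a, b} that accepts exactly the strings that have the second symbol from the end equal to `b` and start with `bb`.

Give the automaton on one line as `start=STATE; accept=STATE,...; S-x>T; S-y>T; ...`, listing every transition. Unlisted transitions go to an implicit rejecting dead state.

Run two small machines in parallel and take their product. One (7 states) tracks the last 2 symbols read; the other (4 states) tracks whether the input so far still matches the prefix `bb`. Each combined state is a pair, one component from each; accept when both components accept.
An 11-state machine:
          a    b  
>  S0     S1   S2 
   S1     S3   S4 
   S2     S5   S6 
   S3     S3   S4 
   S4     S5   S7 
   S5     S3   S4 
 * S6     S8   S6 
   S7     S5   S7 
 * S8     S9  S10 
   S9     S9  S10 
   S10    S8   S6 
(> = start, * = accepting)

start=S0; accept=S6,S8; S0-a>S1; S0-b>S2; S1-a>S3; S1-b>S4; S2-a>S5; S2-b>S6; S3-a>S3; S3-b>S4; S4-a>S5; S4-b>S7; S5-a>S3; S5-b>S4; S6-a>S8; S6-b>S6; S7-a>S5; S7-b>S7; S8-a>S9; S8-b>S10; S9-a>S9; S9-b>S10; S10-a>S8; S10-b>S6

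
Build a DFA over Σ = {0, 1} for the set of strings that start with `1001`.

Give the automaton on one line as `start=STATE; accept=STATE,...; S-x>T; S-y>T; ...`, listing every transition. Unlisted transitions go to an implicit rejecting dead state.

Check the first 4 symbols one by one: A through D record how many have matched `1001` so far; any wrong symbol goes to the dead state F. After all 4 match we enter the accepting sink E.
       0  1 
>  A   F  B 
   B   C  F 
   C   D  F 
   D   F  E 
 * E   E  E 
   F   F  F 
(> = start, * = accepting)

start=A; accept=E; A-0>F; A-1>B; B-0>C; B-1>F; C-0>D; C-1>F; D-0>F; D-1>E; E-0>E; E-1>E; F-0>F; F-1>F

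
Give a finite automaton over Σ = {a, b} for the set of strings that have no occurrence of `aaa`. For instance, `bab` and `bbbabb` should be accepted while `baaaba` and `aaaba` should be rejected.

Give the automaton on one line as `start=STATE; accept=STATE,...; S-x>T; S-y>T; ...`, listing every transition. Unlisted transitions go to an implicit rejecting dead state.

This is the complement of 'contains `aaa`'. Use the same substring-matching states — s0 through s3 holding how much of `aaa` has just been matched — but flip the accepting set: everything except the trap s3 accepts.
        a   b  
>* s0   s1  s0 
 * s1   s2  s0 
 * s2   s3  s0 
   s3   s3  s3 
(> = start, * = accepting)

start=s0; accept=s0,s1,s2; s0-a>s1; s0-b>s0; s1-a>s2; s1-b>s0; s2-a>s3; s2-b>s0; s3-a>s3; s3-b>s3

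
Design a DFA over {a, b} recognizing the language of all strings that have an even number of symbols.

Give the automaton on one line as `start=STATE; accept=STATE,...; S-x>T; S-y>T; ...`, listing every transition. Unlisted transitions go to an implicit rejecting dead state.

Count input length modulo 2: every symbol advances one step around the cycle S0 → S1 → S0. Accept at S0.
With 2 states:
        a   b  
>* S0   S1  S1 
   S1   S0  S0 
(> = start, * = accepting)

start=S0; accept=S0; S0-a>S1; S0-b>S1; S1-a>S0; S1-b>S0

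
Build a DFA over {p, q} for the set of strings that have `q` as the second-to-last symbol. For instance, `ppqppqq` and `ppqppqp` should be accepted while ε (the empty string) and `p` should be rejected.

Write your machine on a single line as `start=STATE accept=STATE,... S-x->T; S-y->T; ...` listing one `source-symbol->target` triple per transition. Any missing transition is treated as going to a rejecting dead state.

Because acceptance depends on a position counted from the end, the machine has to buffer the most recent 2 symbols. Make each state the string of the last up-to-2 symbols read; on input `x` shift the window left and append `x`. Accept when the buffered window has length 2 and begins with `q`.
A 7-state machine:
       p  q 
>  A   B  C 
   B   D  E 
   C   F  G 
   D   D  E 
   E   F  G 
 * F   D  E 
 * G   F  G 
(> = start, * = accepting)

start=A; accept=F,G; A-p->B; A-q->C; B-p->D; B-q->E; C-p->F; C-q->G; D-p->D; D-q->E; E-p->F; E-q->G; F-p->D; F-q->E; G-p->F; G-q->G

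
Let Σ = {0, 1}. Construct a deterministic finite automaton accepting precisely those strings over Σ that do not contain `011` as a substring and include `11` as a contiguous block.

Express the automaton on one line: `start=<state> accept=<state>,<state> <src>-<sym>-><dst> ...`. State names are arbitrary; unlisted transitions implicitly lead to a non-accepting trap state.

Handle the two conditions separately and then intersect. The first has 4 states tracking partial matches of the forbidden pattern `011`; the second has 3 states tracking whether and how much of `11` has been seen. A product state is a pair (one from each), accepting exactly when both do. After merging equivalent states the machine shrinks.
A 6-state machine:
        0   1  
>  q0   q1  q2 
   q1   q1  q1 
   q2   q1  q3 
 * q3   q4  q3 
 * q4   q4  q5 
 * q5   q4  q1 
(> = start, * = accepting)

start=q0 accept=q3,q4,q5 q0-0->q1 q0-1->q2 q1-0->q1 q1-1->q1 q2-0->q1 q2-1->q3 q3-0->q4 q3-1->q3 q4-0->q4 q4-1->q5 q5-0->q4 q5-1->q1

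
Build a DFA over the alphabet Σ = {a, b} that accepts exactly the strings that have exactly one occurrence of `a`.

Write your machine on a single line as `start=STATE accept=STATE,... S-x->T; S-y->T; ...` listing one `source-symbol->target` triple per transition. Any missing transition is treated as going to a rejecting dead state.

Count `a`s, saturating at 2: state s0 means no `a` yet, s1 means one `a` seen, s2 means more than one. Each `a` increments (capped at s2); other symbols loop. Accept from {s1}.
A 3-state machine:
        a   b  
>  s0   s1  s0 
 * s1   s2  s1 
   s2   s2  s2 
(> = start, * = accepting)

start=s0; accept=s1; s0-a->s1; s0-b->s0; s1-a->s2; s1-b->s1; s2-a->s2; s2-b->s2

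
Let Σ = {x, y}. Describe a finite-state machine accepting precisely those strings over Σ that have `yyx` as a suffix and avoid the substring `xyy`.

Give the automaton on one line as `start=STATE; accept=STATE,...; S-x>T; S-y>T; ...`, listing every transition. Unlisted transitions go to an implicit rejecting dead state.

Handle the two conditions separately and then intersect. One (4 states) tracks how much of the suffix `yyx` has currently been matched; the other (4 states) tracks partial matches of the forbidden pattern `xyy`. Each combined state is a pair, one component from each; accept when both components accept. Minimizing collapses redundant product states.
A 5-state machine:
       x  y 
>  A   B  C 
   B   B  B 
   C   B  D 
   D   E  D 
 * E   B  B 
(> = start, * = accepting)

start=A; accept=E; A-x>B; A-y>C; B-x>B; B-y>B; C-x>B; C-y>D; D-x>E; D-y>D; E-x>B; E-y>B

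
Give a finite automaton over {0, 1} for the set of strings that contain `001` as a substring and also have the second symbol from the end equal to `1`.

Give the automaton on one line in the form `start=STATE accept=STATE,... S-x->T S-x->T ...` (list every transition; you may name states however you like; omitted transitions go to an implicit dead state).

start=A accept=I,J A-0->B A-1->C B-0->D B-1->E C-0->F C-1->G D-0->D D-1->H E-0->F E-1->G F-0->D F-1->E G-0->F G-1->G H-0->I H-1->J I-0->K I-1->H J-0->I J-1->J K-0->K K-1->H

Handle the two conditions separately and then intersect. One (4 states) tracks whether and how much of `001` has been seen; the other (7 states) tracks the last 2 symbols read. Each combined state is a pair, one component from each; accept when both components accept.
       0  1 
>  A   B  C 
   B   D  E 
   C   F  G 
   D   D  H 
   E   F  G 
   F   D  E 
   G   F  G 
   H   I  J 
 * I   K  H 
 * J   I  J 
   K   K  H 
(> = start, * = accepting)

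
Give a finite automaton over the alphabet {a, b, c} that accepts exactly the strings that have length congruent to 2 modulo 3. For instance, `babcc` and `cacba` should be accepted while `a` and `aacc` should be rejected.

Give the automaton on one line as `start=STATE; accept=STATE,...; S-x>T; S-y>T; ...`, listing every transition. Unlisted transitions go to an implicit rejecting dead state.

start=S0; accept=S2; S0-a>S1; S0-b>S1; S0-c>S1; S1-a>S2; S1-b>S2; S1-c>S2; S2-a>S0; S2-b>S0; S2-c>S0

Only the length mod 3 matters, so use a 3-cycle: from any state, every input symbol moves to the next state, wrapping S2 back to S0. Mark S2 accepting.
3 states suffice.
        a   b   c  
>  S0   S1  S1  S1 
   S1   S2  S2  S2 
 * S2   S0  S0  S0 
(> = start, * = accepting)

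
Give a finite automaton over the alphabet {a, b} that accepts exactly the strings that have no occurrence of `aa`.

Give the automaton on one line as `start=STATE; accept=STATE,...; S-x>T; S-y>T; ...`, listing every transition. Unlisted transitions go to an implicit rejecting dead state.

start=q0; accept=q0,q1; q0-a>q1; q0-b>q0; q1-a>q2; q1-b>q0; q2-a>q2; q2-b>q2

This is the complement of 'contains `aa`'. Use the same substring-matching states — q0 through q2 holding how much of `aa` has just been matched — but flip the accepting set: everything except the trap q2 accepts.
        a   b  
>* q0   q1  q0 
 * q1   q2  q0 
   q2   q2  q2 
(> = start, * = accepting)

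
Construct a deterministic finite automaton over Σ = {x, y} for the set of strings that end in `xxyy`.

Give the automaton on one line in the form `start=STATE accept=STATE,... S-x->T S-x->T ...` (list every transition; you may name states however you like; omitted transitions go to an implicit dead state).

Remember how much of `xxyy` the current input suffix matches. State s0 means no match yet; s1 means the last symbol is `x`; s2 means the last 2 symbols are `xx`; s3 means the last 3 symbols are `xxy`; s4 means the last 4 symbols are `xxyy`. Only s4 accepts. On a mismatch, fall back to the longest proper suffix that is still a prefix of `xxyy`.
With 5 states:
        x   y  
>  s0   s1  s0 
   s1   s2  s0 
   s2   s2  s3 
   s3   s1  s4 
 * s4   s1  s0 
(> = start, * = accepting)

start=s0 accept=s4 s0-x->s1 s0-y->s0 s1-x->s2 s1-y->s0 s2-x->s2 s2-y->s3 s3-x->s1 s3-y->s4 s4-x->s1 s4-y->s0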